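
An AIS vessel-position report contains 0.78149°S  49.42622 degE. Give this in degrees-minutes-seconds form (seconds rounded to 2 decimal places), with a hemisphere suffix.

0°46′53.36″ S, 49°25′34.39″ E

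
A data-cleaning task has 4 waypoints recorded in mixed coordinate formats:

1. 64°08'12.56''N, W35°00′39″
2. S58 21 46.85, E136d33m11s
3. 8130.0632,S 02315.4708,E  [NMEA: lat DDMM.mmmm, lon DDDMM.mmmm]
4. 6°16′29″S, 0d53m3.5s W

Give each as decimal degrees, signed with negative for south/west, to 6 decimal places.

Point 1:
  Lat: 64 + 8/60 + 12.56/3600 = 64.1368222
  N ⇒ keep positive
  Lon: 0′ + 39″ = 0.65000′; 35 + 0.65000/60 = 35.0108333
  W → negative
Point 2:
  φ: 58° + 21/60 + 46.85/3600 = 58 + 0.350000 + 0.013014 = 58.3630139
  S ⇒ negate
  Lon: 136 + 33/60 + 11/3600 = 136.5530556
  E → positive
Point 3:
  Latitude: degrees = first 2 digits = 81, minutes = 30.0632; 81 + 30.0632/60 = 81.5010533
  hemisphere S, so the sign is −
  Lon: degrees = first 3 digits = 23, minutes = 15.4708; 23 + 15.4708/60 = 23.2578467
  E → positive
Point 4:
  φ: 6 + 16/60 + 29/3600 = 6.2747222
  S ⇒ negate
  Longitude: 0 + 53/60 + 3.5/3600 = 0.8843056
  hemisphere W, so the sign is −

1. 64.136822, -35.010833
2. -58.363014, 136.553056
3. -81.501053, 23.257847
4. -6.274722, -0.884306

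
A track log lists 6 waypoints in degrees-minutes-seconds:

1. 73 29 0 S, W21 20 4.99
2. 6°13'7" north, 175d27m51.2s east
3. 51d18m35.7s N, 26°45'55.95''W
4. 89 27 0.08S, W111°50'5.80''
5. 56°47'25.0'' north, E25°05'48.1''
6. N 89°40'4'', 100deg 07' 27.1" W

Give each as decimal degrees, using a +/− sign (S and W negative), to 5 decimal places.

Point 1:
  Latitude: 73 + 29/60 + 0/3600 = 73.483333
  S → negative
  Lon: 21 + 20/60 + 4.99/3600 = 21.334719
  W ⇒ negate
Point 2:
  φ: 13′ + 7″ = 13.11667′; 6 + 13.11667/60 = 6.218611
  N → positive
  Longitude: 175 + 27/60 + 51.2/3600 = 175.464222
  E ⇒ keep positive
Point 3:
  Lat: 51° + 18/60 + 35.7/3600 = 51 + 0.300000 + 0.009917 = 51.309917
  N ⇒ keep positive
  Longitude: 26 + 45/60 + 55.95/3600 = 26.765542
  W → negative
Point 4:
  Lat: 27′ + 0.08″ = 27.00133′; 89 + 27.00133/60 = 89.450022
  hemisphere S, so the sign is −
  λ: 111 + 50/60 + 5.8/3600 = 111.834944
  W ⇒ negate
Point 5:
  Latitude: 56 + 47/60 + 25/3600 = 56.790278
  N ⇒ keep positive
  λ: 25° + 5/60 + 48.1/3600 = 25 + 0.083333 + 0.013361 = 25.096694
  E → positive
Point 6:
  φ: 89° + 40/60 + 4/3600 = 89 + 0.666667 + 0.001111 = 89.667778
  N ⇒ keep positive
  λ: 100 + 7/60 + 27.1/3600 = 100.124194
  W → negative

1. -73.48333, -21.33472
2. 6.21861, 175.46422
3. 51.30992, -26.76554
4. -89.45002, -111.83494
5. 56.79028, 25.09669
6. 89.66778, -100.12419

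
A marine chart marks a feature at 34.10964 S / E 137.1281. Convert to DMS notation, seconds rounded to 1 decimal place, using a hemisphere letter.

34°06′34.7″ S, 137°07′41.2″ E

Lat: whole degrees 34; 6.57840′ → 6′ and 34.704″
Longitude: 0.128100 × 60 = 7.68600′ → 7′, remainder × 60 = 41.160″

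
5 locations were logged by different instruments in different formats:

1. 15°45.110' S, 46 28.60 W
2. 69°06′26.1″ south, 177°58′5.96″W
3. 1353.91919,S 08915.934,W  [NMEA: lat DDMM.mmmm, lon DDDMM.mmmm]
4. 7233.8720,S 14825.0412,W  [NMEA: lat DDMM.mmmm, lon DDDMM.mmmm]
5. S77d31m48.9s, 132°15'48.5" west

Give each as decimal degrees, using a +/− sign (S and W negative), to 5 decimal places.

Point 1:
  Lat: 15 + 45.11/60 = 15.751833
  hemisphere S, so the sign is −
  Longitude: 46 + 28.6/60 = 46.476667
  W ⇒ negate
Point 2:
  φ: 69 + 6/60 + 26.1/3600 = 69.107250
  S → negative
  Longitude: 177 + 58/60 + 5.96/3600 = 177.968322
  hemisphere W, so the sign is −
Point 3:
  φ: degrees = first 2 digits = 13, minutes = 53.91919; 13 + 53.91919/60 = 13.898653
  S ⇒ negate
  Lon: split at 3 digits → 089° and 15.934′; 89 + 15.934/60 = 89.265567
  W → negative
Point 4:
  φ: split at 2 digits → 72° and 33.872′; 72 + 33.872/60 = 72.564533
  S → negative
  Longitude: degrees = first 3 digits = 148, minutes = 25.0412; 148 + 25.0412/60 = 148.417353
  W → negative
Point 5:
  Lat: 77° + 31/60 + 48.9/3600 = 77 + 0.516667 + 0.013583 = 77.530250
  S → negative
  Longitude: 132 + 15/60 + 48.5/3600 = 132.263472
  hemisphere W, so the sign is −

1. -15.75183, -46.47667
2. -69.10725, -177.96832
3. -13.89865, -89.26557
4. -72.56453, -148.41735
5. -77.53025, -132.26347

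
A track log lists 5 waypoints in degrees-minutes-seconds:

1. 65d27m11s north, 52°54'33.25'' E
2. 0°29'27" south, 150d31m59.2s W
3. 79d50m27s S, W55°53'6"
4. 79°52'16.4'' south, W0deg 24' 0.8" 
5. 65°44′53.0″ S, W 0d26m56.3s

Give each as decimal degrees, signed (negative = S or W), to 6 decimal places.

Point 1:
  φ: 65° + 27/60 + 11/3600 = 65 + 0.450000 + 0.003056 = 65.4530556
  N → positive
  Lon: 52° + 54/60 + 33.25/3600 = 52 + 0.900000 + 0.009236 = 52.9092361
  E → positive
Point 2:
  Latitude: 29′ + 27″ = 29.45000′; 0 + 29.45000/60 = 0.4908333
  S → negative
  Lon: 150° + 31/60 + 59.2/3600 = 150 + 0.516667 + 0.016444 = 150.5331111
  hemisphere W, so the sign is −
Point 3:
  φ: 79 + 50/60 + 27/3600 = 79.8408333
  S ⇒ negate
  Longitude: 53′ + 6″ = 53.10000′; 55 + 53.10000/60 = 55.8850000
  hemisphere W, so the sign is −
Point 4:
  Lat: 79 + 52/60 + 16.4/3600 = 79.8712222
  S → negative
  λ: 0° + 24/60 + 0.8/3600 = 0 + 0.400000 + 0.000222 = 0.4002222
  hemisphere W, so the sign is −
Point 5:
  φ: 65 + 44/60 + 53/3600 = 65.7480556
  S → negative
  Lon: 0° + 26/60 + 56.3/3600 = 0 + 0.433333 + 0.015639 = 0.4489722
  W → negative

1. 65.453056, 52.909236
2. -0.490833, -150.533111
3. -79.840833, -55.885000
4. -79.871222, -0.400222
5. -65.748056, -0.448972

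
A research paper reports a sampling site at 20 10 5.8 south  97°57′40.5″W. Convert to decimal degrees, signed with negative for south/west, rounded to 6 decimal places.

φ: 20 + 10/60 + 5.8/3600 = 20.1682778
S ⇒ negate
Longitude: 97 + 57/60 + 40.5/3600 = 97.9612500
hemisphere W, so the sign is −

-20.168278, -97.961250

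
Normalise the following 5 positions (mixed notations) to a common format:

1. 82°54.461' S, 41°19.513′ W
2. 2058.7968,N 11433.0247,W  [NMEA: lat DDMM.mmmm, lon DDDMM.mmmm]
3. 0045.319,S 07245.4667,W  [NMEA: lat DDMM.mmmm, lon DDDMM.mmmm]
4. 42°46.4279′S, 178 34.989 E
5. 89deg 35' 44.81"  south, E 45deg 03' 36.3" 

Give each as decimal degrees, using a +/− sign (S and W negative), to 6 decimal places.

Point 1:
  Latitude: 54.461′ = 0.907683°; total 82.9076833
  hemisphere S, so the sign is −
  Longitude: 19.513′ = 0.325217°; total 41.3252167
  W ⇒ negate
Point 2:
  Lat: split at 2 digits → 20° and 58.7968′; 20 + 58.7968/60 = 20.9799467
  N → positive
  Longitude: degrees = first 3 digits = 114, minutes = 33.0247; 114 + 33.0247/60 = 114.5504117
  hemisphere W, so the sign is −
Point 3:
  Latitude: split at 2 digits → 00° and 45.319′; 0 + 45.319/60 = 0.7553167
  S ⇒ negate
  λ: split at 3 digits → 072° and 45.4667′; 72 + 45.4667/60 = 72.7577783
  W → negative
Point 4:
  φ: 42 + 46.4279/60 = 42.7737983
  hemisphere S, so the sign is −
  Longitude: 178 + 34.989/60 = 178.5831500
  E ⇒ keep positive
Point 5:
  φ: 89° + 35/60 + 44.81/3600 = 89 + 0.583333 + 0.012447 = 89.5957806
  S ⇒ negate
  λ: 3′ + 36.3″ = 3.60500′; 45 + 3.60500/60 = 45.0600833
  E → positive

1. -82.907683, -41.325217
2. 20.979947, -114.550412
3. -0.755317, -72.757778
4. -42.773798, 178.583150
5. -89.595781, 45.060083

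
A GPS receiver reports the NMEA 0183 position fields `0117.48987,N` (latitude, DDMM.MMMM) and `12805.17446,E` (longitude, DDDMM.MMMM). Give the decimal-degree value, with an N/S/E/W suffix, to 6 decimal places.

Latitude: degrees = first 2 digits = 1, minutes = 17.48987; 1 + 17.48987/60 = 1.2914978
Lon: split at 3 digits → 128° and 5.17446′; 128 + 5.17446/60 = 128.0862410

1.291498° N, 128.086241° E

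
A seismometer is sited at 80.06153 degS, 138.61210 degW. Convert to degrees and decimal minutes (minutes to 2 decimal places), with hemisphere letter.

80° 3.69′ S, 138° 36.73′ W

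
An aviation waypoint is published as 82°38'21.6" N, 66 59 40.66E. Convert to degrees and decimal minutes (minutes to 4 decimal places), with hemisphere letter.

82° 38.3600′ N, 66° 59.6777′ E

Latitude: seconds/60 = 0.36000; minutes = 38 + 0.36000 = 38.360000
Lon: 59 + 40.66/60 = 59.677667′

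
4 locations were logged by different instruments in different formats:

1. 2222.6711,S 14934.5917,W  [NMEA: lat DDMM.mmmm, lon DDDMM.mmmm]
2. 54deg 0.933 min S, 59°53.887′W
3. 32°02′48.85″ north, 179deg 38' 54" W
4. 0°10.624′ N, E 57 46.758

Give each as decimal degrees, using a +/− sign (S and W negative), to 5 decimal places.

1. -22.37785, -149.57653
2. -54.01555, -59.89812
3. 32.04690, -179.64833
4. 0.17707, 57.77930

Point 1:
  Lat: degrees = first 2 digits = 22, minutes = 22.6711; 22 + 22.6711/60 = 22.377852
  hemisphere S, so the sign is −
  Lon: degrees = first 3 digits = 149, minutes = 34.5917; 149 + 34.5917/60 = 149.576528
  W ⇒ negate
Point 2:
  Latitude: 0.933′ = 0.015550°; total 54.015550
  hemisphere S, so the sign is −
  Lon: 53.887′ = 0.898117°; total 59.898117
  W → negative
Point 3:
  φ: 2′ + 48.85″ = 2.81417′; 32 + 2.81417/60 = 32.046903
  N → positive
  λ: 179° + 38/60 + 54/3600 = 179 + 0.633333 + 0.015000 = 179.648333
  W ⇒ negate
Point 4:
  φ: 10.624′ = 0.177067°; total 0.177067
  N → positive
  λ: 57 + 46.758/60 = 57.779300
  E ⇒ keep positive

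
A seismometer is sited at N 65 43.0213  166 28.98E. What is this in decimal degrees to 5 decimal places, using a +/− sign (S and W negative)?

Lat: 65 + 43.0213/60 = 65.717022
N ⇒ keep positive
Lon: 28.98′ = 0.483000°; total 166.483000
E → positive

65.71702, 166.48300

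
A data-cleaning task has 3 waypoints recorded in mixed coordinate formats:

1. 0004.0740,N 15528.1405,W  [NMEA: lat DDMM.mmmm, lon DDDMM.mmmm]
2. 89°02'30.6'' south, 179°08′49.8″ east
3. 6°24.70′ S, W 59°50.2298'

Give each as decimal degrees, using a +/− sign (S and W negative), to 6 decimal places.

Point 1:
  Lat: degrees = first 2 digits = 0, minutes = 4.074; 0 + 4.074/60 = 0.0679000
  N → positive
  Longitude: split at 3 digits → 155° and 28.1405′; 155 + 28.1405/60 = 155.4690083
  W → negative
Point 2:
  Latitude: 2′ + 30.6″ = 2.51000′; 89 + 2.51000/60 = 89.0418333
  S ⇒ negate
  Longitude: 179 + 8/60 + 49.8/3600 = 179.1471667
  E → positive
Point 3:
  Lat: 6 + 24.7/60 = 6.4116667
  S ⇒ negate
  Longitude: 50.2298′ = 0.837163°; total 59.8371633
  W → negative

1. 0.067900, -155.469008
2. -89.041833, 179.147167
3. -6.411667, -59.837163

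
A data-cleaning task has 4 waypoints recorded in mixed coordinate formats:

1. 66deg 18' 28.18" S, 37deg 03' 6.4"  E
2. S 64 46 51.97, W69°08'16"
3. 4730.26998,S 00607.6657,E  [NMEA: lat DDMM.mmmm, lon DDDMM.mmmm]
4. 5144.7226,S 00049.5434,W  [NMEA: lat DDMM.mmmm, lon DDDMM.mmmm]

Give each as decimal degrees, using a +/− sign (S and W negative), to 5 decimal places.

1. -66.30783, 37.05178
2. -64.78110, -69.13778
3. -47.50450, 6.12776
4. -51.74538, -0.82572

Point 1:
  Latitude: 66° + 18/60 + 28.18/3600 = 66 + 0.300000 + 0.007828 = 66.307828
  hemisphere S, so the sign is −
  Lon: 3′ + 6.4″ = 3.10667′; 37 + 3.10667/60 = 37.051778
  E → positive
Point 2:
  φ: 64 + 46/60 + 51.97/3600 = 64.781103
  hemisphere S, so the sign is −
  Lon: 8′ + 16″ = 8.26667′; 69 + 8.26667/60 = 69.137778
  W ⇒ negate
Point 3:
  φ: degrees = first 2 digits = 47, minutes = 30.26998; 47 + 30.26998/60 = 47.504500
  S ⇒ negate
  λ: split at 3 digits → 006° and 7.6657′; 6 + 7.6657/60 = 6.127762
  E ⇒ keep positive
Point 4:
  φ: split at 2 digits → 51° and 44.7226′; 51 + 44.7226/60 = 51.745377
  S ⇒ negate
  Lon: split at 3 digits → 000° and 49.5434′; 0 + 49.5434/60 = 0.825723
  W ⇒ negate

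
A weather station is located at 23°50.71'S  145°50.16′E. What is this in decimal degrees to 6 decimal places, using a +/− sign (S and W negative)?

-23.845167, 145.836000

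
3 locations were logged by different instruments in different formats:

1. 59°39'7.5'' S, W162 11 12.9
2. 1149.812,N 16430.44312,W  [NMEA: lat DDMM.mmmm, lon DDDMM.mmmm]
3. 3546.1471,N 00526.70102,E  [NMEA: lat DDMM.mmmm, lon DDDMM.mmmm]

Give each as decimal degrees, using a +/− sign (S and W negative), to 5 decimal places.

1. -59.65208, -162.18692
2. 11.83020, -164.50739
3. 35.76912, 5.44502

Point 1:
  Latitude: 59 + 39/60 + 7.5/3600 = 59.652083
  S → negative
  Lon: 162° + 11/60 + 12.9/3600 = 162 + 0.183333 + 0.003583 = 162.186917
  W ⇒ negate
Point 2:
  Latitude: split at 2 digits → 11° and 49.812′; 11 + 49.812/60 = 11.830200
  N → positive
  λ: split at 3 digits → 164° and 30.44312′; 164 + 30.44312/60 = 164.507385
  W → negative
Point 3:
  φ: degrees = first 2 digits = 35, minutes = 46.1471; 35 + 46.1471/60 = 35.769118
  N ⇒ keep positive
  Lon: degrees = first 3 digits = 5, minutes = 26.70102; 5 + 26.70102/60 = 5.445017
  E → positive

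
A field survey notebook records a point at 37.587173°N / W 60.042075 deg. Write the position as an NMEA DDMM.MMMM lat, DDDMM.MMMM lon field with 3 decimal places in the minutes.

Lat: 37° + 0.587173 × 60 = 37° 35.23038′
Longitude: 60° + 0.042075 × 60 = 60° 2.52450′

3735.230,N / 06002.525,W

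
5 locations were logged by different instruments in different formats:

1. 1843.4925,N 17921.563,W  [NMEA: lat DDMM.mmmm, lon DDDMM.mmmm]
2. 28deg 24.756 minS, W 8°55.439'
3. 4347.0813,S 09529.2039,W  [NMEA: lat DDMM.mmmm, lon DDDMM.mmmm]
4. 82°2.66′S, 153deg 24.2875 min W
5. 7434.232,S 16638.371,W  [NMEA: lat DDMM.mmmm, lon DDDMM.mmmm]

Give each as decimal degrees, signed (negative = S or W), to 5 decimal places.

1. 18.72488, -179.35938
2. -28.41260, -8.92398
3. -43.78469, -95.48673
4. -82.04433, -153.40479
5. -74.57053, -166.63952

Point 1:
  φ: degrees = first 2 digits = 18, minutes = 43.4925; 18 + 43.4925/60 = 18.724875
  N → positive
  Longitude: split at 3 digits → 179° and 21.563′; 179 + 21.563/60 = 179.359383
  W ⇒ negate
Point 2:
  Lat: 24.756′ = 0.412600°; total 28.412600
  S → negative
  λ: 55.439′ = 0.923983°; total 8.923983
  W ⇒ negate
Point 3:
  Lat: degrees = first 2 digits = 43, minutes = 47.0813; 43 + 47.0813/60 = 43.784688
  S → negative
  Longitude: degrees = first 3 digits = 95, minutes = 29.2039; 95 + 29.2039/60 = 95.486732
  W ⇒ negate
Point 4:
  φ: 82 + 2.66/60 = 82.044333
  hemisphere S, so the sign is −
  λ: 153 + 24.2875/60 = 153.404792
  hemisphere W, so the sign is −
Point 5:
  Lat: degrees = first 2 digits = 74, minutes = 34.232; 74 + 34.232/60 = 74.570533
  S → negative
  Longitude: degrees = first 3 digits = 166, minutes = 38.371; 166 + 38.371/60 = 166.639517
  hemisphere W, so the sign is −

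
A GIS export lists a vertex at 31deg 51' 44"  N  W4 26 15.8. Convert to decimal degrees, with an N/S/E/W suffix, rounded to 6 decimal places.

φ: 31 + 51/60 + 44/3600 = 31.8622222
Longitude: 26′ + 15.8″ = 26.26333′; 4 + 26.26333/60 = 4.4377222

31.862222° N, 4.437722° W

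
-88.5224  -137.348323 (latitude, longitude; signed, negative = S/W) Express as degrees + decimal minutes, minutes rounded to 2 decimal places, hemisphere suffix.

Latitude is negative → S; |value| = 88.522400
φ: fractional part 0.522400 → 31.3440 minutes
Longitude is negative → W; |value| = 137.348323
Longitude: fractional part 0.348323 → 20.8994 minutes

88° 31.34′ S, 137° 20.90′ W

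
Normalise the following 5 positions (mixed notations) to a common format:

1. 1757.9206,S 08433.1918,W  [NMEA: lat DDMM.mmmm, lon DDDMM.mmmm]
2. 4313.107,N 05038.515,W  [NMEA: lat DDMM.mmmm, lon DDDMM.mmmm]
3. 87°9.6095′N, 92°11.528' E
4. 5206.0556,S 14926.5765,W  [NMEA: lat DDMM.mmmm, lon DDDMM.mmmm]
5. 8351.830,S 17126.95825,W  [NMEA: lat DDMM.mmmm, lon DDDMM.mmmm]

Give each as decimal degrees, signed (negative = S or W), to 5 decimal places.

Point 1:
  Latitude: split at 2 digits → 17° and 57.9206′; 17 + 57.9206/60 = 17.965343
  S ⇒ negate
  Longitude: split at 3 digits → 084° and 33.1918′; 84 + 33.1918/60 = 84.553197
  W → negative
Point 2:
  φ: degrees = first 2 digits = 43, minutes = 13.107; 43 + 13.107/60 = 43.218450
  N → positive
  Longitude: degrees = first 3 digits = 50, minutes = 38.515; 50 + 38.515/60 = 50.641917
  hemisphere W, so the sign is −
Point 3:
  φ: 9.6095′ = 0.160158°; total 87.160158
  N → positive
  λ: 11.528′ = 0.192133°; total 92.192133
  E ⇒ keep positive
Point 4:
  Lat: degrees = first 2 digits = 52, minutes = 6.0556; 52 + 6.0556/60 = 52.100927
  S → negative
  λ: degrees = first 3 digits = 149, minutes = 26.5765; 149 + 26.5765/60 = 149.442942
  W ⇒ negate
Point 5:
  φ: degrees = first 2 digits = 83, minutes = 51.83; 83 + 51.83/60 = 83.863833
  hemisphere S, so the sign is −
  Longitude: degrees = first 3 digits = 171, minutes = 26.95825; 171 + 26.95825/60 = 171.449304
  W ⇒ negate

1. -17.96534, -84.55320
2. 43.21845, -50.64192
3. 87.16016, 92.19213
4. -52.10093, -149.44294
5. -83.86383, -171.44930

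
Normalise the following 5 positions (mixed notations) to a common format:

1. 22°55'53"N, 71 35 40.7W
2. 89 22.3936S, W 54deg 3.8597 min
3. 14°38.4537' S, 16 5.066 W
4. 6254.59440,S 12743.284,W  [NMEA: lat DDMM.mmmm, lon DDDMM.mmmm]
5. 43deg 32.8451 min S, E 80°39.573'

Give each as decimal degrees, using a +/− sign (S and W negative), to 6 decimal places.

Point 1:
  φ: 22° + 55/60 + 53/3600 = 22 + 0.916667 + 0.014722 = 22.9313889
  N → positive
  λ: 35′ + 40.7″ = 35.67833′; 71 + 35.67833/60 = 71.5946389
  W → negative
Point 2:
  Latitude: 89 + 22.3936/60 = 89.3732267
  hemisphere S, so the sign is −
  Longitude: 54 + 3.8597/60 = 54.0643283
  W → negative
Point 3:
  Lat: 38.4537′ = 0.640895°; total 14.6408950
  S → negative
  Longitude: 5.066′ = 0.084433°; total 16.0844333
  W ⇒ negate
Point 4:
  φ: degrees = first 2 digits = 62, minutes = 54.5944; 62 + 54.5944/60 = 62.9099067
  S ⇒ negate
  λ: degrees = first 3 digits = 127, minutes = 43.284; 127 + 43.284/60 = 127.7214000
  W ⇒ negate
Point 5:
  φ: 32.8451′ = 0.547418°; total 43.5474183
  hemisphere S, so the sign is −
  λ: 80 + 39.573/60 = 80.6595500
  E → positive

1. 22.931389, -71.594639
2. -89.373227, -54.064328
3. -14.640895, -16.084433
4. -62.909907, -127.721400
5. -43.547418, 80.659550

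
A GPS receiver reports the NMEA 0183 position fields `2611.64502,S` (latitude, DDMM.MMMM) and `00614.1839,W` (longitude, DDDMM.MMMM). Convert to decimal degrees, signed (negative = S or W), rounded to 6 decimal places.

-26.194084, -6.236398

Latitude: split at 2 digits → 26° and 11.64502′; 26 + 11.64502/60 = 26.1940837
S ⇒ negate
Lon: split at 3 digits → 006° and 14.1839′; 6 + 14.1839/60 = 6.2363983
W ⇒ negate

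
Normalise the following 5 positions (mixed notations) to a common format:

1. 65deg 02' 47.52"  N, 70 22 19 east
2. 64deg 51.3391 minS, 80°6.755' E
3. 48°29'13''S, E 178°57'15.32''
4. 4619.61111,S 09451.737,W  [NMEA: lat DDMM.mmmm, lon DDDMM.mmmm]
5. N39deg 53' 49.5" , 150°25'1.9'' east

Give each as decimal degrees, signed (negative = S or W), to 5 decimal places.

Point 1:
  Latitude: 2′ + 47.52″ = 2.79200′; 65 + 2.79200/60 = 65.046533
  N → positive
  λ: 70 + 22/60 + 19/3600 = 70.371944
  E → positive
Point 2:
  φ: 51.3391′ = 0.855652°; total 64.855652
  hemisphere S, so the sign is −
  λ: 6.755′ = 0.112583°; total 80.112583
  E ⇒ keep positive
Point 3:
  Latitude: 48 + 29/60 + 13/3600 = 48.486944
  S ⇒ negate
  λ: 178° + 57/60 + 15.32/3600 = 178 + 0.950000 + 0.004256 = 178.954256
  E ⇒ keep positive
Point 4:
  Lat: split at 2 digits → 46° and 19.61111′; 46 + 19.61111/60 = 46.326852
  S ⇒ negate
  λ: split at 3 digits → 094° and 51.737′; 94 + 51.737/60 = 94.862283
  W → negative
Point 5:
  Latitude: 39 + 53/60 + 49.5/3600 = 39.897083
  N ⇒ keep positive
  Lon: 25′ + 1.9″ = 25.03167′; 150 + 25.03167/60 = 150.417194
  E → positive

1. 65.04653, 70.37194
2. -64.85565, 80.11258
3. -48.48694, 178.95426
4. -46.32685, -94.86228
5. 39.89708, 150.41719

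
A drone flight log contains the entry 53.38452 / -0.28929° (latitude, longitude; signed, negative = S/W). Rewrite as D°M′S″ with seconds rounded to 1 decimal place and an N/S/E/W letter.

Lat: 0.384520 × 60 = 23.07120′ → 23′, remainder × 60 = 4.272″
Longitude is negative → W; |value| = 0.289290
λ: whole degrees 0; 17.35740′ → 17′ and 21.444″

53°23′4.3″ N, 0°17′21.4″ W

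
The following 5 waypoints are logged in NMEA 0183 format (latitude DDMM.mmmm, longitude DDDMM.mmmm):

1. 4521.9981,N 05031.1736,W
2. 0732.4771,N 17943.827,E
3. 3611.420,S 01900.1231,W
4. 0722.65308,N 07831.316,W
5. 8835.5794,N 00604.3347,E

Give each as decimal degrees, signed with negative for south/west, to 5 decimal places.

Point 1:
  φ: degrees = first 2 digits = 45, minutes = 21.9981; 45 + 21.9981/60 = 45.366635
  N → positive
  Lon: split at 3 digits → 050° and 31.1736′; 50 + 31.1736/60 = 50.519560
  hemisphere W, so the sign is −
Point 2:
  φ: degrees = first 2 digits = 7, minutes = 32.4771; 7 + 32.4771/60 = 7.541285
  N → positive
  Longitude: degrees = first 3 digits = 179, minutes = 43.827; 179 + 43.827/60 = 179.730450
  E ⇒ keep positive
Point 3:
  Latitude: split at 2 digits → 36° and 11.42′; 36 + 11.42/60 = 36.190333
  S → negative
  Lon: degrees = first 3 digits = 19, minutes = 0.1231; 19 + 0.1231/60 = 19.002052
  W → negative
Point 4:
  Latitude: degrees = first 2 digits = 7, minutes = 22.65308; 7 + 22.65308/60 = 7.377551
  N ⇒ keep positive
  Longitude: degrees = first 3 digits = 78, minutes = 31.316; 78 + 31.316/60 = 78.521933
  W ⇒ negate
Point 5:
  Latitude: split at 2 digits → 88° and 35.5794′; 88 + 35.5794/60 = 88.592990
  N ⇒ keep positive
  Lon: degrees = first 3 digits = 6, minutes = 4.3347; 6 + 4.3347/60 = 6.072245
  E ⇒ keep positive

1. 45.36664, -50.51956
2. 7.54129, 179.73045
3. -36.19033, -19.00205
4. 7.37755, -78.52193
5. 88.59299, 6.07225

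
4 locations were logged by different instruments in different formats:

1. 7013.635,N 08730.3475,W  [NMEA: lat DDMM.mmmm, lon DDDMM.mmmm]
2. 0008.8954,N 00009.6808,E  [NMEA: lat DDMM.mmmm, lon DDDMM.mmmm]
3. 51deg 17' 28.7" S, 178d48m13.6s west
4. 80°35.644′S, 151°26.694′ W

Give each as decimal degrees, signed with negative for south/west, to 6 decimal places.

Point 1:
  Latitude: split at 2 digits → 70° and 13.635′; 70 + 13.635/60 = 70.2272500
  N → positive
  Lon: degrees = first 3 digits = 87, minutes = 30.3475; 87 + 30.3475/60 = 87.5057917
  W → negative
Point 2:
  Lat: split at 2 digits → 00° and 8.8954′; 0 + 8.8954/60 = 0.1482567
  N ⇒ keep positive
  Lon: degrees = first 3 digits = 0, minutes = 9.6808; 0 + 9.6808/60 = 0.1613467
  E → positive
Point 3:
  φ: 17′ + 28.7″ = 17.47833′; 51 + 17.47833/60 = 51.2913056
  S ⇒ negate
  λ: 48′ + 13.6″ = 48.22667′; 178 + 48.22667/60 = 178.8037778
  W → negative
Point 4:
  Latitude: 35.644′ = 0.594067°; total 80.5940667
  S ⇒ negate
  λ: 151 + 26.694/60 = 151.4449000
  W ⇒ negate

1. 70.227250, -87.505792
2. 0.148257, 0.161347
3. -51.291306, -178.803778
4. -80.594067, -151.444900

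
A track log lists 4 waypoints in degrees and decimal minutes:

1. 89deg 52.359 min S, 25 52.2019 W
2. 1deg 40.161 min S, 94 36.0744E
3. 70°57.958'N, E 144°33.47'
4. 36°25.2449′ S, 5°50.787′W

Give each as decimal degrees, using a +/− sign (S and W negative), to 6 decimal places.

1. -89.872650, -25.870032
2. -1.669350, 94.601240
3. 70.965967, 144.557833
4. -36.420748, -5.846450

Point 1:
  Lat: 89 + 52.359/60 = 89.8726500
  S → negative
  Lon: 25 + 52.2019/60 = 25.8700317
  hemisphere W, so the sign is −
Point 2:
  φ: 1 + 40.161/60 = 1.6693500
  S ⇒ negate
  λ: 36.0744′ = 0.601240°; total 94.6012400
  E → positive
Point 3:
  Latitude: 70 + 57.958/60 = 70.9659667
  N → positive
  Longitude: 33.47′ = 0.557833°; total 144.5578333
  E → positive
Point 4:
  Latitude: 25.2449′ = 0.420748°; total 36.4207483
  hemisphere S, so the sign is −
  λ: 5 + 50.787/60 = 5.8464500
  hemisphere W, so the sign is −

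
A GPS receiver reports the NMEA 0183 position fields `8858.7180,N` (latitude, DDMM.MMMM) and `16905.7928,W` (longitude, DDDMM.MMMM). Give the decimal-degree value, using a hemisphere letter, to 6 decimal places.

φ: split at 2 digits → 88° and 58.718′; 88 + 58.718/60 = 88.9786333
Lon: split at 3 digits → 169° and 5.7928′; 169 + 5.7928/60 = 169.0965467

88.978633° N, 169.096547° W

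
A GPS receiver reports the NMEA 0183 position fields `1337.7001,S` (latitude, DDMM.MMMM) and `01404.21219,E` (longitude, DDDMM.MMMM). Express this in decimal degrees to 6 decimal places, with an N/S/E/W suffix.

φ: degrees = first 2 digits = 13, minutes = 37.7001; 13 + 37.7001/60 = 13.6283350
Longitude: degrees = first 3 digits = 14, minutes = 4.21219; 14 + 4.21219/60 = 14.0702032

13.628335° S, 14.070203° E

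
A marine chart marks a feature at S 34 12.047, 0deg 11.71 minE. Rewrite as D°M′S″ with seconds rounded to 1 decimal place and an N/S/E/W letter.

34°12′2.8″ S, 0°11′42.6″ E

Latitude: fractional minutes 0.04700 × 60 = 2.820″
λ: 11.71000′ → 11′ and 0.71000 × 60 = 42.600″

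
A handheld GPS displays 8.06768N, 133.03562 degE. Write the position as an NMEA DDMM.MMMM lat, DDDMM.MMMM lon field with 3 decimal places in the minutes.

Latitude: fractional part 0.067680 → 4.06080 minutes
λ: fractional part 0.035620 → 2.13720 minutes

0804.061,N / 13302.137,E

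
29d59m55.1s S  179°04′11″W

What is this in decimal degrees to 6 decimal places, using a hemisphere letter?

29.998639° S, 179.069722° W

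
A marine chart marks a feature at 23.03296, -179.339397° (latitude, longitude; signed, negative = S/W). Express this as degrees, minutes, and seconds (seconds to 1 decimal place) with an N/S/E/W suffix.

23°01′58.7″ N, 179°20′21.8″ W

φ: whole degrees 23; 1.97760′ → 1′ and 58.656″
Longitude is negative → W; |value| = 179.339397
λ: 0.339397 × 60 = 20.36382′ → 20′, remainder × 60 = 21.829″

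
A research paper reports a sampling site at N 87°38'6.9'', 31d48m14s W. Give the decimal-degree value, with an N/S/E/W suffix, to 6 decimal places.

87.635250° N, 31.803889° W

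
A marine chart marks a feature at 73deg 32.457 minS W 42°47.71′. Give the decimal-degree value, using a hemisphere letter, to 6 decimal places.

73.540950° S, 42.795167° W

Latitude: 73 + 32.457/60 = 73.5409500
λ: 47.71′ = 0.795167°; total 42.7951667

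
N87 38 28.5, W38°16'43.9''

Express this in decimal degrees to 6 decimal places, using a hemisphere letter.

87.641250° N, 38.278861° W

Lat: 87 + 38/60 + 28.5/3600 = 87.6412500
λ: 38° + 16/60 + 43.9/3600 = 38 + 0.266667 + 0.012194 = 38.2788611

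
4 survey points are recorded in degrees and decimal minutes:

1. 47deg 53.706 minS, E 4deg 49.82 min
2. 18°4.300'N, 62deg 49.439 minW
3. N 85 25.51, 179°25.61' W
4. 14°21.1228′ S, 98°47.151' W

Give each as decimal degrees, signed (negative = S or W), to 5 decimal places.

1. -47.89510, 4.83033
2. 18.07167, -62.82398
3. 85.42517, -179.42683
4. -14.35205, -98.78585

Point 1:
  Lat: 53.706′ = 0.895100°; total 47.895100
  S → negative
  Lon: 4 + 49.82/60 = 4.830333
  E ⇒ keep positive
Point 2:
  Lat: 18 + 4.3/60 = 18.071667
  N ⇒ keep positive
  Longitude: 62 + 49.439/60 = 62.823983
  hemisphere W, so the sign is −
Point 3:
  Latitude: 85 + 25.51/60 = 85.425167
  N ⇒ keep positive
  Lon: 179 + 25.61/60 = 179.426833
  W → negative
Point 4:
  Lat: 14 + 21.1228/60 = 14.352047
  S ⇒ negate
  Longitude: 98 + 47.151/60 = 98.785850
  W → negative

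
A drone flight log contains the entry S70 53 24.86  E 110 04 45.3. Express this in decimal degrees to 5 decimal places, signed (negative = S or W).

Latitude: 70 + 53/60 + 24.86/3600 = 70.890239
S ⇒ negate
Lon: 110° + 4/60 + 45.3/3600 = 110 + 0.066667 + 0.012583 = 110.079250
E ⇒ keep positive

-70.89024, 110.07925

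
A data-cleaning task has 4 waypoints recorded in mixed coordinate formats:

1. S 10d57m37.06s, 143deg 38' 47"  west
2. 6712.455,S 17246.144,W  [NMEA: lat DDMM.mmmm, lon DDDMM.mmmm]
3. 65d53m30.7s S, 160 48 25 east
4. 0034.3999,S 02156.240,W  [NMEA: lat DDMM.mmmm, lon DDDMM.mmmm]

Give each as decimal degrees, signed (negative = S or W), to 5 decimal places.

Point 1:
  Lat: 57′ + 37.06″ = 57.61767′; 10 + 57.61767/60 = 10.960294
  S → negative
  Longitude: 38′ + 47″ = 38.78333′; 143 + 38.78333/60 = 143.646389
  W → negative
Point 2:
  φ: degrees = first 2 digits = 67, minutes = 12.455; 67 + 12.455/60 = 67.207583
  hemisphere S, so the sign is −
  Longitude: split at 3 digits → 172° and 46.144′; 172 + 46.144/60 = 172.769067
  W → negative
Point 3:
  φ: 65° + 53/60 + 30.7/3600 = 65 + 0.883333 + 0.008528 = 65.891861
  S ⇒ negate
  Longitude: 160 + 48/60 + 25/3600 = 160.806944
  E ⇒ keep positive
Point 4:
  φ: split at 2 digits → 00° and 34.3999′; 0 + 34.3999/60 = 0.573332
  hemisphere S, so the sign is −
  Longitude: degrees = first 3 digits = 21, minutes = 56.24; 21 + 56.24/60 = 21.937333
  hemisphere W, so the sign is −

1. -10.96029, -143.64639
2. -67.20758, -172.76907
3. -65.89186, 160.80694
4. -0.57333, -21.93733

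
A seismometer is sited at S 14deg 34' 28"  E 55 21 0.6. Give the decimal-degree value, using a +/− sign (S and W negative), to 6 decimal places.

-14.574444, 55.350167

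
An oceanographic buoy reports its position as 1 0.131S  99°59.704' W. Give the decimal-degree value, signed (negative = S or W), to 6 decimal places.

Latitude: 0.131′ = 0.002183°; total 1.0021833
hemisphere S, so the sign is −
λ: 59.704′ = 0.995067°; total 99.9950667
W → negative

-1.002183, -99.995067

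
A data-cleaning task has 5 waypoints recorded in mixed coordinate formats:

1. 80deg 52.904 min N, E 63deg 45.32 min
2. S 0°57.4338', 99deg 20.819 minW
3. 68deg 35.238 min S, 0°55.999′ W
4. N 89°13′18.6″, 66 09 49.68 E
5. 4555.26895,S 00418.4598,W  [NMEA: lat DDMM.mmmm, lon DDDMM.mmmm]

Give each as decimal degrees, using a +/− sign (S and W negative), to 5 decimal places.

1. 80.88173, 63.75533
2. -0.95723, -99.34698
3. -68.58730, -0.93332
4. 89.22183, 66.16380
5. -45.92115, -4.30766

Point 1:
  φ: 52.904′ = 0.881733°; total 80.881733
  N ⇒ keep positive
  Lon: 45.32′ = 0.755333°; total 63.755333
  E ⇒ keep positive
Point 2:
  φ: 57.4338′ = 0.957230°; total 0.957230
  S ⇒ negate
  λ: 99 + 20.819/60 = 99.346983
  hemisphere W, so the sign is −
Point 3:
  Lat: 35.238′ = 0.587300°; total 68.587300
  hemisphere S, so the sign is −
  Lon: 55.999′ = 0.933317°; total 0.933317
  hemisphere W, so the sign is −
Point 4:
  φ: 13′ + 18.6″ = 13.31000′; 89 + 13.31000/60 = 89.221833
  N ⇒ keep positive
  λ: 66° + 9/60 + 49.68/3600 = 66 + 0.150000 + 0.013800 = 66.163800
  E ⇒ keep positive
Point 5:
  φ: degrees = first 2 digits = 45, minutes = 55.26895; 45 + 55.26895/60 = 45.921149
  S → negative
  Lon: degrees = first 3 digits = 4, minutes = 18.4598; 4 + 18.4598/60 = 4.307663
  W ⇒ negate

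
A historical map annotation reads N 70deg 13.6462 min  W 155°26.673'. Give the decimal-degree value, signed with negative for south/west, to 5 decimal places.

Latitude: 70 + 13.6462/60 = 70.227437
N ⇒ keep positive
λ: 26.673′ = 0.444550°; total 155.444550
W ⇒ negate

70.22744, -155.44455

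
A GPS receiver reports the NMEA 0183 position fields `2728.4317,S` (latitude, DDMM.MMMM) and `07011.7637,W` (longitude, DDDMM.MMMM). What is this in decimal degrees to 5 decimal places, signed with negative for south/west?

φ: degrees = first 2 digits = 27, minutes = 28.4317; 27 + 28.4317/60 = 27.473862
S ⇒ negate
λ: degrees = first 3 digits = 70, minutes = 11.7637; 70 + 11.7637/60 = 70.196062
W → negative

-27.47386, -70.19606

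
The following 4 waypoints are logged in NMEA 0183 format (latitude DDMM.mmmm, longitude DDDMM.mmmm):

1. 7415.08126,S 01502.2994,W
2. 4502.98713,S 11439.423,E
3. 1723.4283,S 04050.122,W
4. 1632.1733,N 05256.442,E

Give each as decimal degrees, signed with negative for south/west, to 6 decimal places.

1. -74.251354, -15.038323
2. -45.049786, 114.657050
3. -17.390472, -40.835367
4. 16.536222, 52.940700

Point 1:
  Latitude: split at 2 digits → 74° and 15.08126′; 74 + 15.08126/60 = 74.2513543
  S ⇒ negate
  Longitude: split at 3 digits → 015° and 2.2994′; 15 + 2.2994/60 = 15.0383233
  W ⇒ negate
Point 2:
  Lat: degrees = first 2 digits = 45, minutes = 2.98713; 45 + 2.98713/60 = 45.0497855
  S ⇒ negate
  λ: split at 3 digits → 114° and 39.423′; 114 + 39.423/60 = 114.6570500
  E ⇒ keep positive
Point 3:
  Lat: split at 2 digits → 17° and 23.4283′; 17 + 23.4283/60 = 17.3904717
  S → negative
  λ: split at 3 digits → 040° and 50.122′; 40 + 50.122/60 = 40.8353667
  W ⇒ negate
Point 4:
  Lat: split at 2 digits → 16° and 32.1733′; 16 + 32.1733/60 = 16.5362217
  N ⇒ keep positive
  λ: degrees = first 3 digits = 52, minutes = 56.442; 52 + 56.442/60 = 52.9407000
  E → positive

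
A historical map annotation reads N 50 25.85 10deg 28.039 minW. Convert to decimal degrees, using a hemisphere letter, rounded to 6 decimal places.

φ: 50 + 25.85/60 = 50.4308333
Lon: 28.039′ = 0.467317°; total 10.4673167

50.430833° N, 10.467317° W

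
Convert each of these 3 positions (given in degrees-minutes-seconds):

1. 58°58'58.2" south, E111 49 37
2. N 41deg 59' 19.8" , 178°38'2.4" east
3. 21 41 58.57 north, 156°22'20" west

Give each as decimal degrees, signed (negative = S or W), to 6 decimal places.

Point 1:
  φ: 58° + 58/60 + 58.2/3600 = 58 + 0.966667 + 0.016167 = 58.9828333
  S → negative
  λ: 111 + 49/60 + 37/3600 = 111.8269444
  E → positive
Point 2:
  Lat: 41° + 59/60 + 19.8/3600 = 41 + 0.983333 + 0.005500 = 41.9888333
  N → positive
  λ: 178° + 38/60 + 2.4/3600 = 178 + 0.633333 + 0.000667 = 178.6340000
  E → positive
Point 3:
  Latitude: 41′ + 58.57″ = 41.97617′; 21 + 41.97617/60 = 21.6996028
  N ⇒ keep positive
  λ: 22′ + 20″ = 22.33333′; 156 + 22.33333/60 = 156.3722222
  W ⇒ negate

1. -58.982833, 111.826944
2. 41.988833, 178.634000
3. 21.699603, -156.372222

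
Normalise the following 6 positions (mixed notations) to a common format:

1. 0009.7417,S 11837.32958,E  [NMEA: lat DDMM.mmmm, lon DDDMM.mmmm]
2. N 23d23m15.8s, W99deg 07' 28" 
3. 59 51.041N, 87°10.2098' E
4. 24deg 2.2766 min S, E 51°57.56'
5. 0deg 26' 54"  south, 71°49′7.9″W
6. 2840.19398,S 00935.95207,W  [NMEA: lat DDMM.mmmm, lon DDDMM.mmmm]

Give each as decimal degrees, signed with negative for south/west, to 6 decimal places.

1. -0.162362, 118.622160
2. 23.387722, -99.124444
3. 59.850683, 87.170163
4. -24.037943, 51.959333
5. -0.448333, -71.818861
6. -28.669900, -9.599201

Point 1:
  φ: split at 2 digits → 00° and 9.7417′; 0 + 9.7417/60 = 0.1623617
  hemisphere S, so the sign is −
  Lon: split at 3 digits → 118° and 37.32958′; 118 + 37.32958/60 = 118.6221597
  E ⇒ keep positive
Point 2:
  Latitude: 23 + 23/60 + 15.8/3600 = 23.3877222
  N → positive
  Longitude: 99° + 7/60 + 28/3600 = 99 + 0.116667 + 0.007778 = 99.1244444
  W → negative
Point 3:
  Lat: 51.041′ = 0.850683°; total 59.8506833
  N ⇒ keep positive
  Longitude: 10.2098′ = 0.170163°; total 87.1701633
  E ⇒ keep positive
Point 4:
  φ: 2.2766′ = 0.037943°; total 24.0379433
  S → negative
  Longitude: 51 + 57.56/60 = 51.9593333
  E ⇒ keep positive
Point 5:
  Latitude: 26′ + 54″ = 26.90000′; 0 + 26.90000/60 = 0.4483333
  S ⇒ negate
  Longitude: 71 + 49/60 + 7.9/3600 = 71.8188611
  W → negative
Point 6:
  φ: split at 2 digits → 28° and 40.19398′; 28 + 40.19398/60 = 28.6698997
  hemisphere S, so the sign is −
  Longitude: degrees = first 3 digits = 9, minutes = 35.95207; 9 + 35.95207/60 = 9.5992012
  W → negative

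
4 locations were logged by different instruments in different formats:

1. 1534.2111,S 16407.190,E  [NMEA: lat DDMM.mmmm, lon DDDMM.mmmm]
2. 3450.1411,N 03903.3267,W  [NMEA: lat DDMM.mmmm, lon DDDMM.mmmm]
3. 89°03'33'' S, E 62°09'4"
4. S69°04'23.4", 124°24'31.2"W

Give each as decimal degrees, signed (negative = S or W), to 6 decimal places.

1. -15.570185, 164.119833
2. 34.835685, -39.055445
3. -89.059167, 62.151111
4. -69.073167, -124.408667

Point 1:
  Lat: split at 2 digits → 15° and 34.2111′; 15 + 34.2111/60 = 15.5701850
  S ⇒ negate
  Longitude: split at 3 digits → 164° and 7.19′; 164 + 7.19/60 = 164.1198333
  E ⇒ keep positive
Point 2:
  Lat: split at 2 digits → 34° and 50.1411′; 34 + 50.1411/60 = 34.8356850
  N → positive
  Lon: degrees = first 3 digits = 39, minutes = 3.3267; 39 + 3.3267/60 = 39.0554450
  W → negative
Point 3:
  Lat: 89 + 3/60 + 33/3600 = 89.0591667
  S ⇒ negate
  Longitude: 9′ + 4″ = 9.06667′; 62 + 9.06667/60 = 62.1511111
  E → positive
Point 4:
  φ: 69 + 4/60 + 23.4/3600 = 69.0731667
  S ⇒ negate
  λ: 24′ + 31.2″ = 24.52000′; 124 + 24.52000/60 = 124.4086667
  hemisphere W, so the sign is −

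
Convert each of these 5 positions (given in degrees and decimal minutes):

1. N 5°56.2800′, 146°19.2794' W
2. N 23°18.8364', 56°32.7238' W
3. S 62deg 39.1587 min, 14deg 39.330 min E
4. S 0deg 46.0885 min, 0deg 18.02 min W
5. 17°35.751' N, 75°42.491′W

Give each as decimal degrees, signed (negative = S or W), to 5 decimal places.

1. 5.93800, -146.32132
2. 23.31394, -56.54540
3. -62.65265, 14.65550
4. -0.76814, -0.30033
5. 17.59585, -75.70818

Point 1:
  Latitude: 5 + 56.28/60 = 5.938000
  N → positive
  Lon: 146 + 19.2794/60 = 146.321323
  W → negative
Point 2:
  Latitude: 18.8364′ = 0.313940°; total 23.313940
  N ⇒ keep positive
  Lon: 32.7238′ = 0.545397°; total 56.545397
  W ⇒ negate
Point 3:
  Lat: 62 + 39.1587/60 = 62.652645
  S ⇒ negate
  λ: 14 + 39.33/60 = 14.655500
  E ⇒ keep positive
Point 4:
  Latitude: 46.0885′ = 0.768142°; total 0.768142
  hemisphere S, so the sign is −
  Lon: 0 + 18.02/60 = 0.300333
  hemisphere W, so the sign is −
Point 5:
  φ: 35.751′ = 0.595850°; total 17.595850
  N → positive
  Lon: 75 + 42.491/60 = 75.708183
  W → negative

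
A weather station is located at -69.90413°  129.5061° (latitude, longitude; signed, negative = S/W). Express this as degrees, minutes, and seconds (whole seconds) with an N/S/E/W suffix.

69°54′15″ S, 129°30′22″ E

Latitude is negative → S; |value| = 69.904130
φ: 0.904130 × 60 = 54.24780′ → 54′, remainder × 60 = 14.87″
Longitude: 0.506100° → 30.36600′; 0.36600 × 60 = 21.96″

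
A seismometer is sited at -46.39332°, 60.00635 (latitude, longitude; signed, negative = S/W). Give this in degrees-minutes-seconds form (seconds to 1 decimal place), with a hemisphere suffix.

46°23′36.0″ S, 60°00′22.9″ E

Latitude is negative → S; |value| = 46.393320
φ: whole degrees 46; 23.59920′ → 23′ and 35.952″
λ: whole degrees 60; 0.38100′ → 0′ and 22.860″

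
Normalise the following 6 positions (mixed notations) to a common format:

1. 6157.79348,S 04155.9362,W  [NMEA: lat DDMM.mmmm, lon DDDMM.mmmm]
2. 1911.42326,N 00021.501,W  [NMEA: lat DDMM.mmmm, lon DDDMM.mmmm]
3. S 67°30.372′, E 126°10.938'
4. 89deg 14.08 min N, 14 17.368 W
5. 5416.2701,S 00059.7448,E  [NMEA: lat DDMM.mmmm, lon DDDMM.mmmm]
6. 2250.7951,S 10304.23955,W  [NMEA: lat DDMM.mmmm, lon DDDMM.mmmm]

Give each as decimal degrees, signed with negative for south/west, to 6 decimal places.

1. -61.963225, -41.932270
2. 19.190388, -0.358350
3. -67.506200, 126.182300
4. 89.234667, -14.289467
5. -54.271168, 0.995747
6. -22.846585, -103.070659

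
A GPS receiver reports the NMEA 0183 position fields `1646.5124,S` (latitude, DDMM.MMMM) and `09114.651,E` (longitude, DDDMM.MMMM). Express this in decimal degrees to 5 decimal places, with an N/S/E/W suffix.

16.77521° S, 91.24418° E

φ: split at 2 digits → 16° and 46.5124′; 16 + 46.5124/60 = 16.775207
Longitude: split at 3 digits → 091° and 14.651′; 91 + 14.651/60 = 91.244183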